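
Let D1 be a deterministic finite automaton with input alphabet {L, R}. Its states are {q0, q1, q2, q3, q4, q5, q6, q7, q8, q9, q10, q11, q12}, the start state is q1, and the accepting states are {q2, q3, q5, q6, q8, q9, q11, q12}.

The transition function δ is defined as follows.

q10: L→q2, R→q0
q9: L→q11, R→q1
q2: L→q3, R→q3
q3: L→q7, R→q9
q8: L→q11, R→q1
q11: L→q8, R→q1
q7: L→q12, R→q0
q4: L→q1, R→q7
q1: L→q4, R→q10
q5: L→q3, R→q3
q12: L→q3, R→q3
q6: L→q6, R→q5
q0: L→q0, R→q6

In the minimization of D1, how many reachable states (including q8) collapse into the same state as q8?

3

P0 = {q2,q3,q5,q6,q8,q9,q11,q12} | {q0,q1,q4,q7,q10}.
Refine {q2,q3,q5,q6,q8,q9,q11,q12} on symbol L: members go to different blocks, giving {q2,q5,q6,q8,q9,q11,q12} and {q3}.
Split {q2,q5,q6,q8,q9,q11,q12} by δ(·,L) → {q6,q8,q9,q11} and {q2,q5,q12}.
Split {q6,q8,q9,q11} by δ(·,R) → {q8,q9,q11} and {q6}.
Refine {q0,q1,q4,q7,q10} on symbol L: members go to different blocks, giving {q0,q1,q4} and {q7,q10}.
On input R, block {q0,q1,q4} splits into {q1,q4} and {q0}.
No further refinement is possible. Final partition (7 blocks): {q8,q9,q11} | {q1,q4} | {q3} | {q2,q5,q12} | {q6} | {q7,q10} | {q0}.
State q8 belongs to the block {q8,q9,q11}, which has 3 states.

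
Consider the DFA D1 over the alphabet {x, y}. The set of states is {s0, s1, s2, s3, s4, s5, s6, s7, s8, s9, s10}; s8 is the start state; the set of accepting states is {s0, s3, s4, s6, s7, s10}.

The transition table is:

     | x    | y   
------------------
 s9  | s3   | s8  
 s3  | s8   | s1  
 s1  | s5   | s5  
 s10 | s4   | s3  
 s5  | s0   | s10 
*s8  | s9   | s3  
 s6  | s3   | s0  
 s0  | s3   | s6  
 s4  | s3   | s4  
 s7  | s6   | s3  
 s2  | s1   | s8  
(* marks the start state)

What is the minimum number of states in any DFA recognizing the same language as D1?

First remove the unreachable states {s2,s7}; 9 states remain.
Initial partition by acceptance: {s0,s3,s4,s6,s10} | {s1,s5,s8,s9}.
On input x, block {s0,s3,s4,s6,s10} splits into {s0,s4,s6,s10} and {s3}.
On input x, block {s0,s4,s6,s10} splits into {s0,s4,s6} and {s10}.
Split {s1,s5,s8,s9} by δ(·,x) → {s1,s8} and {s5} and {s9}.
Refine {s1,s8} on symbol x: members go to different blocks, giving {s1} and {s8}.
No further refinement is possible. Final partition (7 blocks): {s0,s4,s6} | {s1} | {s3} | {s10} | {s5} | {s9} | {s8}.

7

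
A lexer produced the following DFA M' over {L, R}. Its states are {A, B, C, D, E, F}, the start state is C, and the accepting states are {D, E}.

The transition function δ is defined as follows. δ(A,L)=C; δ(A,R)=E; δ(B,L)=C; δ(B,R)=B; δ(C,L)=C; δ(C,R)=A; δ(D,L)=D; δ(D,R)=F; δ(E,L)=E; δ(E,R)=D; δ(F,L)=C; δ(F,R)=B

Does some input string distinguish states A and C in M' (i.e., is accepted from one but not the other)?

Yes

Every state is reachable, so we keep all 6.
P0 = {D,E} | {A,B,C,F}.
On input R, block {D,E} splits into {D} and {E}.
On input R, block {A,B,C,F} splits into {B,C,F} and {A}.
On input R, block {B,C,F} splits into {B,F} and {C}.
The partition is now stable with 5 blocks: {D} | {B,F} | {E} | {A} | {C}.
A and C end up in different blocks, so they are distinguishable. For instance, the string 'R' is accepted from only A.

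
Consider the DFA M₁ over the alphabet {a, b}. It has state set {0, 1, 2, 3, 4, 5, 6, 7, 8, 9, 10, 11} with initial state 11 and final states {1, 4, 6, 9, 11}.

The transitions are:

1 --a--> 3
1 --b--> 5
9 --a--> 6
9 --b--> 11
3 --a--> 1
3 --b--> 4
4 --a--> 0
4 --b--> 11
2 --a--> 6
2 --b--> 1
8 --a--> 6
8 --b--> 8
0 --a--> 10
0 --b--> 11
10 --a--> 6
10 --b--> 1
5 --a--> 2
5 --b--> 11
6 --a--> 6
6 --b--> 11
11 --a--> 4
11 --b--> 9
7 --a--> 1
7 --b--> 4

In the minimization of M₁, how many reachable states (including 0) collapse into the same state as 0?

First remove the unreachable states {7,8}; 10 states remain.
Start with accepting vs non-accepting: {1,4,6,9,11} | {0,2,3,5,10}.
Split {1,4,6,9,11} by δ(·,a) → {6,9,11} and {1,4}.
Split {6,9,11} by δ(·,a) → {6,9} and {11}.
On input a, block {0,2,3,5,10} splits into {0,5} and {2,10} and {3}.
Split {1,4} by δ(·,a) → {1} and {4}.
No further refinement is possible. Final partition (7 blocks): {6,9} | {0,5} | {1} | {11} | {2,10} | {3} | {4}.
The equivalence class containing 0 is {0,5}, of size 2.

2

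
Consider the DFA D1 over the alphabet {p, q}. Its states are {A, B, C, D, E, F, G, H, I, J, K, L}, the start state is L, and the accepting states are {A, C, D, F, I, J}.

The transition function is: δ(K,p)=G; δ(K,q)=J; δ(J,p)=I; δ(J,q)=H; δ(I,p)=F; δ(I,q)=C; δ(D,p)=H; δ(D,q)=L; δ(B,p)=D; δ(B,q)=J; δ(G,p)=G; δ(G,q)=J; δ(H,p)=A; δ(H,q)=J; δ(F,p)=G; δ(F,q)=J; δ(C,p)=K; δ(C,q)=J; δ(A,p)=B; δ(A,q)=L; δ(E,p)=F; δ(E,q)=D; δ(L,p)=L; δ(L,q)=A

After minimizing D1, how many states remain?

7

Reachable states from the start: {A,B,C,D,F,G,H,I,J,K,L}. Unreachable: {E} — drop them.
Start with accepting vs non-accepting: {A,C,D,F,I,J} | {B,G,H,K,L}.
On input p, block {A,C,D,F,I,J} splits into {A,C,D,F} and {I,J}.
Split {A,C,D,F} by δ(·,q) → {A,D} and {C,F}.
On input p, block {B,G,H,K,L} splits into {G,K,L} and {B,H}.
On input q, block {G,K,L} splits into {G,K} and {L}.
On input p, block {I,J} splits into {I} and {J}.
Stable partition: {A,D} | {G,K} | {I} | {C,F} | {B,H} | {L} | {J} — 7 equivalence classes.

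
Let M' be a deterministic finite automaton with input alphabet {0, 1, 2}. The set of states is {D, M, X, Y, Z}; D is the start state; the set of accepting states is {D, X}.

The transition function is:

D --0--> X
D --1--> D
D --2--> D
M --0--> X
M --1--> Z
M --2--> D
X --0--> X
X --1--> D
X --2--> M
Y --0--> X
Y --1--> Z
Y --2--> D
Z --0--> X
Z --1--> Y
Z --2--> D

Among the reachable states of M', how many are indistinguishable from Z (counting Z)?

3

P0 = {D,X} | {M,Y,Z}.
Split {D,X} by δ(·,2) → {X} and {D}.
Stable partition: {X} | {M,Y,Z} | {D} — 3 equivalence classes.
The equivalence class containing Z is {M,Y,Z}, of size 3.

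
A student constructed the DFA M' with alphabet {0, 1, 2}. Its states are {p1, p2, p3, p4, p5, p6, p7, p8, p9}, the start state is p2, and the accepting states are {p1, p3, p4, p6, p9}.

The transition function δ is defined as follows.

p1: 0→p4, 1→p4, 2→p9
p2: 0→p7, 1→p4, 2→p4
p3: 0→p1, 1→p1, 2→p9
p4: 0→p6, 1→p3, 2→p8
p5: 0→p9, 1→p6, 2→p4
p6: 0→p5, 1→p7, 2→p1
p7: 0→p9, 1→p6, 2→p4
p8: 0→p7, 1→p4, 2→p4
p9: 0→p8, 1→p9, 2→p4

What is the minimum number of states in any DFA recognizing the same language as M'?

P0 = {p1,p3,p4,p6,p9} | {p2,p5,p7,p8}.
Split {p1,p3,p4,p6,p9} by δ(·,0) → {p1,p3,p4} and {p6,p9}.
Split {p1,p3,p4} by δ(·,0) → {p1,p3} and {p4}.
Split {p1,p3} by δ(·,0) → {p1} and {p3}.
Refine {p2,p5,p7,p8} on symbol 0: members go to different blocks, giving {p2,p8} and {p5,p7}.
Split {p6,p9} by δ(·,0) → {p6} and {p9}.
The partition is now stable with 7 blocks: {p1} | {p2,p8} | {p6} | {p4} | {p3} | {p5,p7} | {p9}.

7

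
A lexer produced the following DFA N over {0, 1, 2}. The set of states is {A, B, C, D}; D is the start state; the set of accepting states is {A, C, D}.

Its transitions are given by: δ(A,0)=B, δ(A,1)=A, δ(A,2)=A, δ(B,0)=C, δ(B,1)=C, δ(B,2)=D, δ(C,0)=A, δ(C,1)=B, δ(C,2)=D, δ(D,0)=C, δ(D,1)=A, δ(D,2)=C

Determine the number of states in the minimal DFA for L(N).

4

Initial partition by acceptance: {A,C,D} | {B}.
Refine {A,C,D} on symbol 0: members go to different blocks, giving {C,D} and {A}.
Split {C,D} by δ(·,0) → {C} and {D}.
No further refinement is possible. Final partition (4 blocks): {C} | {B} | {A} | {D}.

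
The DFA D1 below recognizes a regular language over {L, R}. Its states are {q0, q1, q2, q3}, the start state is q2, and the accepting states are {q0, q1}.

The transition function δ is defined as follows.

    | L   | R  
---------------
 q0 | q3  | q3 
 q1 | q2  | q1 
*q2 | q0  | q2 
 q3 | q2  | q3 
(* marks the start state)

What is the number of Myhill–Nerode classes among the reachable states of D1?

Reachable states from the start: {q0,q2,q3}. Unreachable: {q1} — drop them.
P0 = {q0} | {q2,q3}.
Split {q2,q3} by δ(·,L) → {q2} and {q3}.
No further refinement is possible. Final partition (3 blocks): {q0} | {q2} | {q3}.

3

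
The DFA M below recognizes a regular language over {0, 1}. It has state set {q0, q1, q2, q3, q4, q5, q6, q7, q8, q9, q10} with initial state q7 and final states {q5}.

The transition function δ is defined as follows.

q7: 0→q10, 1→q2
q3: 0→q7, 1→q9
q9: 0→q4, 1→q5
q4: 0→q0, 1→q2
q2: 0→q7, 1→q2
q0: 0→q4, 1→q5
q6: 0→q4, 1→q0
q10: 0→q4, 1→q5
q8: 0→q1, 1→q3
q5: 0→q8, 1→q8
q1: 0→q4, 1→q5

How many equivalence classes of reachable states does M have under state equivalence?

Reachable states from the start: {q0,q1,q2,q3,q4,q5,q7,q8,q9,q10}. Unreachable: {q6} — drop them.
Initial partition by acceptance: {q5} | {q0,q1,q2,q3,q4,q7,q8,q9,q10}.
On input 1, block {q0,q1,q2,q3,q4,q7,q8,q9,q10} splits into {q2,q3,q4,q7,q8} and {q0,q1,q9,q10}.
Refine {q2,q3,q4,q7,q8} on symbol 0: members go to different blocks, giving {q4,q7,q8} and {q2,q3}.
Split {q2,q3} by δ(·,1) → {q2} and {q3}.
Refine {q4,q7,q8} on symbol 1: members go to different blocks, giving {q4,q7} and {q8}.
The partition is now stable with 6 blocks: {q5} | {q4,q7} | {q0,q1,q9,q10} | {q2} | {q3} | {q8}.

6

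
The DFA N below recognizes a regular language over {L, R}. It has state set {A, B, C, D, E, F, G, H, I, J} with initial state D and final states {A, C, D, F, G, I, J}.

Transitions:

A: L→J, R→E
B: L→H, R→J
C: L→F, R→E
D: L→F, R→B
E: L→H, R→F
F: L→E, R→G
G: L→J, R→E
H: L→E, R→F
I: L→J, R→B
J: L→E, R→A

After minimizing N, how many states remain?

Reachable states from the start: {A,B,D,E,F,G,H,J}. Unreachable: {C,I} — drop them.
P0 = {A,D,F,G,J} | {B,E,H}.
Refine {A,D,F,G,J} on symbol L: members go to different blocks, giving {A,D,G} and {F,J}.
The partition is now stable with 3 blocks: {A,D,G} | {B,E,H} | {F,J}.

3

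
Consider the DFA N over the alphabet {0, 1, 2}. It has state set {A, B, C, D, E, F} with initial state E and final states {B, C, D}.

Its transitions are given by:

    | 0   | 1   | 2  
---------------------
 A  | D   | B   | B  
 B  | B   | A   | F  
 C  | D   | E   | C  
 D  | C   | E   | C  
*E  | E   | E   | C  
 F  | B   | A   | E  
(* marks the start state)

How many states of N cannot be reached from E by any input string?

3

BFS from E reaches {C, D, E}; the 3 state(s) A, B, F are never visited.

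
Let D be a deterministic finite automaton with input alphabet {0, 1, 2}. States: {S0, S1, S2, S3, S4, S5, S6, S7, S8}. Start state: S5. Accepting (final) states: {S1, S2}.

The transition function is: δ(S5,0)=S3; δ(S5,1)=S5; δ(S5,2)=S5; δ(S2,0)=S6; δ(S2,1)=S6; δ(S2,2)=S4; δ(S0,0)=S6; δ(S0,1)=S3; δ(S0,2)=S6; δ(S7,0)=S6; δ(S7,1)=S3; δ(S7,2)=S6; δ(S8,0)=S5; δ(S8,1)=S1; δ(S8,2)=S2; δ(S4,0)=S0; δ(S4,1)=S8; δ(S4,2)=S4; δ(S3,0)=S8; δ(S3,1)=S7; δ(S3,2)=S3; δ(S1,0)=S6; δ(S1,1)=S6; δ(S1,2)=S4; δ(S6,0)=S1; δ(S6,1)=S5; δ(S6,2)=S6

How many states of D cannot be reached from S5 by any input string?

0

A breadth-first search from the start state visits every state.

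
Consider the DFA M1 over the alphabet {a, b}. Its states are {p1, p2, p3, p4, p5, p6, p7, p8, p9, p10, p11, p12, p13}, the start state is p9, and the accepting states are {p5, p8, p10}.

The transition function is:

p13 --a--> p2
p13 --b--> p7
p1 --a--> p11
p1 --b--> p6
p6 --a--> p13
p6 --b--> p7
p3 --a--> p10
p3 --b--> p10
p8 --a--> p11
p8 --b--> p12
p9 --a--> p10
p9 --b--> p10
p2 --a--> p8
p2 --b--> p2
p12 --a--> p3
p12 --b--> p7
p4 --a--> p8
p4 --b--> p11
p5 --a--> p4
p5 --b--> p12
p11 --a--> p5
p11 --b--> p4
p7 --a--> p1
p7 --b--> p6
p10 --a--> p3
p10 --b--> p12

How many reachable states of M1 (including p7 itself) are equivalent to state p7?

2

All states are reachable from the start state.
Start with accepting vs non-accepting: {p5,p8,p10} | {p1,p2,p3,p4,p6,p7,p9,p11,p12,p13}.
Split {p1,p2,p3,p4,p6,p7,p9,p11,p12,p13} by δ(·,a) → {p1,p6,p7,p12,p13} and {p2,p3,p4,p9,p11}.
Refine {p1,p6,p7,p12,p13} on symbol a: members go to different blocks, giving {p1,p12,p13} and {p6,p7}.
On input b, block {p2,p3,p4,p9,p11} splits into {p2,p4,p11} and {p3,p9}.
On input a, block {p5,p8,p10} splits into {p5,p8} and {p10}.
Split {p1,p12,p13} by δ(·,a) → {p1,p13} and {p12}.
The partition is now stable with 7 blocks: {p5,p8} | {p1,p13} | {p2,p4,p11} | {p6,p7} | {p3,p9} | {p10} | {p12}.
State p7 belongs to the block {p6,p7}, which has 2 states.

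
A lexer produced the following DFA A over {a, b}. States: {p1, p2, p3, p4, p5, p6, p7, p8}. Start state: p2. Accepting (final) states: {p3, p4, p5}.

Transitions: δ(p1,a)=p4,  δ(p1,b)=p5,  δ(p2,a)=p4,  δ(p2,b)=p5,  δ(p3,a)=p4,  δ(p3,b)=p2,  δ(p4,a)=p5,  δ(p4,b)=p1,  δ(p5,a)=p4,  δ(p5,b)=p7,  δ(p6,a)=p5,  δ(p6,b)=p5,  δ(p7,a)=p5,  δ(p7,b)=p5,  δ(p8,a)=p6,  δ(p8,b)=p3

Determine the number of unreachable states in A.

BFS from p2 reaches {p1, p2, p4, p5, p7}; the 3 state(s) p3, p6, p8 are never visited.

3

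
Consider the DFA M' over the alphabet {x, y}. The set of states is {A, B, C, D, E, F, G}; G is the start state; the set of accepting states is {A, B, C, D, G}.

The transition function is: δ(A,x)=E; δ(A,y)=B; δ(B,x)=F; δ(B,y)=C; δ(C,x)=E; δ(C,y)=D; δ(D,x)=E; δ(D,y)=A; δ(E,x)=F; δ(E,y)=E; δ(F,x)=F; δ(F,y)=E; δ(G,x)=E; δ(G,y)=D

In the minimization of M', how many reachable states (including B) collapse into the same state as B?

P0 = {A,B,C,D,G} | {E,F}.
Stable partition: {A,B,C,D,G} | {E,F} — 2 equivalence classes.
The equivalence class containing B is {A,B,C,D,G}, of size 5.

5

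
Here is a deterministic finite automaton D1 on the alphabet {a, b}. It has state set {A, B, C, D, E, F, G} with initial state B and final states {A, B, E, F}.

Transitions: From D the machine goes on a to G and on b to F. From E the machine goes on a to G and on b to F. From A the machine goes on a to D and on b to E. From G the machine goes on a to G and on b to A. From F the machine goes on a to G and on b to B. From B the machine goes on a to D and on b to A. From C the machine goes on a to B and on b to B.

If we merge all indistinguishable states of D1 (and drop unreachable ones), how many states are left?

States {C} cannot be reached from the start state, so discard them.
Initial partition by acceptance: {A,B,E,F} | {D,G}.
Stable partition: {A,B,E,F} | {D,G} — 2 equivalence classes.

2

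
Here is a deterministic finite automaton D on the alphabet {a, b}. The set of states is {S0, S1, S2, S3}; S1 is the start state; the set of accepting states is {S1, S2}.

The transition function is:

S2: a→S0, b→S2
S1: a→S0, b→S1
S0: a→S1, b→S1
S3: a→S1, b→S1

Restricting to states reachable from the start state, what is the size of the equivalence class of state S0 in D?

1

Reachable states from the start: {S0,S1}. Unreachable: {S2,S3} — drop them.
Start with accepting vs non-accepting: {S1} | {S0}.
No further refinement is possible. Final partition (2 blocks): {S1} | {S0}.
State S0 belongs to the block {S0}, which has 1 states.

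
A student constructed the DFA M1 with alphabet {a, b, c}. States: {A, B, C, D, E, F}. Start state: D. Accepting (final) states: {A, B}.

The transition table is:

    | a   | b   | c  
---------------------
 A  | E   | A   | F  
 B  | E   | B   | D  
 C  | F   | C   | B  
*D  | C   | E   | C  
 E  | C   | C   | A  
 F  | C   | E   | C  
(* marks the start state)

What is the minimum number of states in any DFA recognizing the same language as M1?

4

Every state is reachable, so we keep all 6.
P0 = {A,B} | {C,D,E,F}.
On input c, block {C,D,E,F} splits into {C,E} and {D,F}.
On input a, block {C,E} splits into {C} and {E}.
The partition is now stable with 4 blocks: {A,B} | {C} | {D,F} | {E}.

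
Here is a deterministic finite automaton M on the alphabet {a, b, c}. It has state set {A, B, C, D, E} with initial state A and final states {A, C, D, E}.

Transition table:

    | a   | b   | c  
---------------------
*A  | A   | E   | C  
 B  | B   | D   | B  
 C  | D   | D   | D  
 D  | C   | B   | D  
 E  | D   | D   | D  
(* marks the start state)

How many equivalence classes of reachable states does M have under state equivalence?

All states are reachable from the start state.
Initial partition by acceptance: {A,C,D,E} | {B}.
On input b, block {A,C,D,E} splits into {A,C,E} and {D}.
Refine {A,C,E} on symbol a: members go to different blocks, giving {C,E} and {A}.
Stable partition: {C,E} | {B} | {D} | {A} — 4 equivalence classes.

4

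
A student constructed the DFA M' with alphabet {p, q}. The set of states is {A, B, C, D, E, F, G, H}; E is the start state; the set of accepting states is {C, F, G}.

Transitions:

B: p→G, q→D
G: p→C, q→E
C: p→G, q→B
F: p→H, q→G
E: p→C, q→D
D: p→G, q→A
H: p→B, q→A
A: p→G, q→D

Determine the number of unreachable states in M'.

Starting at E and following transitions, the reachable set is {A, B, C, D, E, G}. That leaves F, H unreachable — 2 in total.

2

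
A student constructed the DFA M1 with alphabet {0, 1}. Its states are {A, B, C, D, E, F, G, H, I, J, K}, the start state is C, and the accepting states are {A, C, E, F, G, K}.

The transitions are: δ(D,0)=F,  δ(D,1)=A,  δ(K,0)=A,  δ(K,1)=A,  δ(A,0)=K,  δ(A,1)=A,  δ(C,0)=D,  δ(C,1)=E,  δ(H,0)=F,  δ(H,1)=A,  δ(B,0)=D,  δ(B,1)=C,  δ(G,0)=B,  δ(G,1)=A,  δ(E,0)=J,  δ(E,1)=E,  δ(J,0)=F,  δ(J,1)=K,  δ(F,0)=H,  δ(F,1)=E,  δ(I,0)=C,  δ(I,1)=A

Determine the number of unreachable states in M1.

BFS from C reaches {A, C, D, E, F, H, J, K}; the 3 state(s) B, G, I are never visited.

3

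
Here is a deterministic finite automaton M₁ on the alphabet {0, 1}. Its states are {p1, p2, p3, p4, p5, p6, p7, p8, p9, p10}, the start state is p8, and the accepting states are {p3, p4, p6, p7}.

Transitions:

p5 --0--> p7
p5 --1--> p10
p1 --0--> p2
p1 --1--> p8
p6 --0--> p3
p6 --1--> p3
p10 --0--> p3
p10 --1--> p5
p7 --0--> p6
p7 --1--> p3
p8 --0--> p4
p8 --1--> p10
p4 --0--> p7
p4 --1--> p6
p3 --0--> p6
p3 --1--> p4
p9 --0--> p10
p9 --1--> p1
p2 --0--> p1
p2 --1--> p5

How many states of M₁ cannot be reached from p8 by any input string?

BFS from p8 reaches {p3, p4, p5, p6, p7, p8, p10}; the 3 state(s) p1, p2, p9 are never visited.

3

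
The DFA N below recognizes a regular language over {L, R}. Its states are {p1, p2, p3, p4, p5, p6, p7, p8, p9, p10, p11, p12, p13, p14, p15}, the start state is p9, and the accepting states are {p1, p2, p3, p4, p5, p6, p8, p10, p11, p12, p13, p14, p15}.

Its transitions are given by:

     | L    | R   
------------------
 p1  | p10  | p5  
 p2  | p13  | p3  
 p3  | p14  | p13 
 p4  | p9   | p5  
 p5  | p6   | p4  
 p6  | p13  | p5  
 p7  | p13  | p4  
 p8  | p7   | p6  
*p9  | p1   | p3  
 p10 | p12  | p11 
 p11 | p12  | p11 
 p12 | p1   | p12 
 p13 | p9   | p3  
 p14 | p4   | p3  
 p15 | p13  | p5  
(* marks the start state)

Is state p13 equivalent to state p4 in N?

States {p2,p7,p8,p15} cannot be reached from the start state, so discard them.
P0 = {p1,p3,p4,p5,p6,p10,p11,p12,p13,p14} | {p9}.
Refine {p1,p3,p4,p5,p6,p10,p11,p12,p13,p14} on symbol L: members go to different blocks, giving {p1,p3,p5,p6,p10,p11,p12,p14} and {p4,p13}.
Split {p1,p3,p5,p6,p10,p11,p12,p14} by δ(·,L) → {p1,p3,p5,p10,p11,p12} and {p6,p14}.
Split {p1,p3,p5,p10,p11,p12} by δ(·,L) → {p1,p10,p11,p12} and {p3,p5}.
On input R, block {p1,p10,p11,p12} splits into {p10,p11,p12} and {p1}.
Refine {p10,p11,p12} on symbol L: members go to different blocks, giving {p10,p11} and {p12}.
The partition is now stable with 7 blocks: {p10,p11} | {p9} | {p4,p13} | {p6,p14} | {p3,p5} | {p1} | {p12}.
p13 and p4 lie in the same block of the stable partition, so they are equivalent — no string distinguishes them.

Yes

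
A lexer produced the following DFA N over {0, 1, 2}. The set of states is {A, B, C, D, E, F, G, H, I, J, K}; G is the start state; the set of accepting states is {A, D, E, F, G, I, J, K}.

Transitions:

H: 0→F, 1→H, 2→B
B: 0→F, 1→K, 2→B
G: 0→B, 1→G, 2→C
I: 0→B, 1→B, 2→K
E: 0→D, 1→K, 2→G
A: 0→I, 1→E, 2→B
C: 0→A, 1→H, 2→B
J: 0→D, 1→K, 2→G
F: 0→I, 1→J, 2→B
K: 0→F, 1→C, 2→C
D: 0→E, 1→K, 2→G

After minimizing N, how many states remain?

7

Every state is reachable, so we keep all 11.
P0 = {A,D,E,F,G,I,J,K} | {B,C,H}.
Refine {A,D,E,F,G,I,J,K} on symbol 0: members go to different blocks, giving {A,D,E,F,J,K} and {G,I}.
Split {A,D,E,F,J,K} by δ(·,0) → {D,E,J,K} and {A,F}.
Split {D,E,J,K} by δ(·,0) → {D,E,J} and {K}.
On input 1, block {B,C,H} splits into {C,H} and {B}.
On input 1, block {G,I} splits into {G} and {I}.
No further refinement is possible. Final partition (7 blocks): {D,E,J} | {C,H} | {G} | {A,F} | {K} | {B} | {I}.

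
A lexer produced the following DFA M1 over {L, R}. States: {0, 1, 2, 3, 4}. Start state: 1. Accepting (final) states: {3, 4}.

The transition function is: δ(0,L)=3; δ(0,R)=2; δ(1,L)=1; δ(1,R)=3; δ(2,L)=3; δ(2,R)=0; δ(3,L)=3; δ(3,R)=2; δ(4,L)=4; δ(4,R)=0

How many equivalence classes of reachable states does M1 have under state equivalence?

First remove the unreachable states {4}; 4 states remain.
Start with accepting vs non-accepting: {3} | {0,1,2}.
On input L, block {0,1,2} splits into {0,2} and {1}.
Stable partition: {3} | {0,2} | {1} — 3 equivalence classes.

3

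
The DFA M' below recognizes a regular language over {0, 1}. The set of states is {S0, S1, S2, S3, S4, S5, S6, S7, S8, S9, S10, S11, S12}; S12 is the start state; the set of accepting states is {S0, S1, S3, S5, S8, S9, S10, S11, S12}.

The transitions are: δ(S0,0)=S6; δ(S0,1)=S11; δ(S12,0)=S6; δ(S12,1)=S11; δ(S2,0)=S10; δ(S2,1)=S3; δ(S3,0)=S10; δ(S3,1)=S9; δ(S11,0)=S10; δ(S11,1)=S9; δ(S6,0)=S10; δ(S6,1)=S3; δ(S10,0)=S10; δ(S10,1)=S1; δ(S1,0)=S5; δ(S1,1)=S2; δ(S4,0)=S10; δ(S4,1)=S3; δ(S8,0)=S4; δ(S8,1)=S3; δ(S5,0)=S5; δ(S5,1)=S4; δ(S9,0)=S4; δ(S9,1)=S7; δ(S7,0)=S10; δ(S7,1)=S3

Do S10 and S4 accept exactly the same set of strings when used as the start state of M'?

No

Reachable states from the start: {S1,S2,S3,S4,S5,S6,S7,S9,S10,S11,S12}. Unreachable: {S0,S8} — drop them.
Start with accepting vs non-accepting: {S1,S3,S5,S9,S10,S11,S12} | {S2,S4,S6,S7}.
On input 0, block {S1,S3,S5,S9,S10,S11,S12} splits into {S1,S3,S5,S10,S11} and {S9,S12}.
Split {S1,S3,S5,S10,S11} by δ(·,1) → {S1,S5} and {S3,S11} and {S10}.
Split {S9,S12} by δ(·,1) → {S9} and {S12}.
Stable partition: {S1,S5} | {S2,S4,S6,S7} | {S9} | {S3,S11} | {S10} | {S12} — 6 equivalence classes.
S10 and S4 end up in different blocks, so they are distinguishable. For instance, the string 'ε' is accepted from only S10.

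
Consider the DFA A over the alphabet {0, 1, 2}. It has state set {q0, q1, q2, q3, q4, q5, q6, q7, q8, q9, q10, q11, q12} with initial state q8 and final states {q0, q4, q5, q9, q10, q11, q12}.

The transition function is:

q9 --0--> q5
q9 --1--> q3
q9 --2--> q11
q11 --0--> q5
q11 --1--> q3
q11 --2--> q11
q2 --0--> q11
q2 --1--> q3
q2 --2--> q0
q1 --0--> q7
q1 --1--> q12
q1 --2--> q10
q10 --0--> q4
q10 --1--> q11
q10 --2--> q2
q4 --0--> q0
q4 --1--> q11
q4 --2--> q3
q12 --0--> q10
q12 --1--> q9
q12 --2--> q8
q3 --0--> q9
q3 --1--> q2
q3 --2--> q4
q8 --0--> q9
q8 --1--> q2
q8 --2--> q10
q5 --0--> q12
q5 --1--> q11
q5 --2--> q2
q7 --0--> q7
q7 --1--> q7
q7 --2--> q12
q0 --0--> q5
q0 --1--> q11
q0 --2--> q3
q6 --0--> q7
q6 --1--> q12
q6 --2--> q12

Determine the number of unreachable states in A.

BFS from q8 reaches {q0, q2, q3, q4, q5, q8, q9, q10, q11, q12}; the 3 state(s) q1, q6, q7 are never visited.

3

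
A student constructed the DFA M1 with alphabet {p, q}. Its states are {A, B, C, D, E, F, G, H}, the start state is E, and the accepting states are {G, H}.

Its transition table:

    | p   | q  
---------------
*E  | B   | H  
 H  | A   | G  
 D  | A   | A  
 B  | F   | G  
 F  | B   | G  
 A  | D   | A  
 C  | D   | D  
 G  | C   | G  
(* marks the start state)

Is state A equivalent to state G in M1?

Start with accepting vs non-accepting: {G,H} | {A,B,C,D,E,F}.
Refine {A,B,C,D,E,F} on symbol q: members go to different blocks, giving {A,C,D} and {B,E,F}.
Stable partition: {G,H} | {A,C,D} | {B,E,F} — 3 equivalence classes.
A and G end up in different blocks, so they are distinguishable. For instance, the string 'ε' is accepted from only G.

No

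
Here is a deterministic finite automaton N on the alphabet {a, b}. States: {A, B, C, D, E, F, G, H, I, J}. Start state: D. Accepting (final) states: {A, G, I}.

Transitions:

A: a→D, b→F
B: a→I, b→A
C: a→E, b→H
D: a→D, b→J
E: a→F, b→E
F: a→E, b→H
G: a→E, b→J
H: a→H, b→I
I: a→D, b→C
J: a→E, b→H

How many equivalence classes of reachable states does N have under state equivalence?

5

Reachable states from the start: {C,D,E,F,H,I,J}. Unreachable: {A,B,G} — drop them.
P0 = {I} | {C,D,E,F,H,J}.
On input b, block {C,D,E,F,H,J} splits into {C,D,E,F,J} and {H}.
Split {C,D,E,F,J} by δ(·,b) → {C,F,J} and {D,E}.
Refine {D,E} on symbol a: members go to different blocks, giving {D} and {E}.
No further refinement is possible. Final partition (5 blocks): {I} | {C,F,J} | {H} | {D} | {E}.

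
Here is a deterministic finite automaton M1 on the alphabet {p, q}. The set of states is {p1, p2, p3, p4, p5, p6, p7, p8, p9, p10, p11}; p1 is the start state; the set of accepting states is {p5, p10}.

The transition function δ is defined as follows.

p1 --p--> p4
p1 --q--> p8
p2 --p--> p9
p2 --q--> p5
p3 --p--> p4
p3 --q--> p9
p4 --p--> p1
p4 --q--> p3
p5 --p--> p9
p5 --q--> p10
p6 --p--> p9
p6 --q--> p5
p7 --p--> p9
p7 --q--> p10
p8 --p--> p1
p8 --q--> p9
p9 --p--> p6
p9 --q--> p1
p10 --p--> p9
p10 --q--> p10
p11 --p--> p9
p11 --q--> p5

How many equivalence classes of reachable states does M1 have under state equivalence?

First remove the unreachable states {p2,p7,p11}; 8 states remain.
Start with accepting vs non-accepting: {p5,p10} | {p1,p3,p4,p6,p8,p9}.
Split {p1,p3,p4,p6,p8,p9} by δ(·,q) → {p1,p3,p4,p8,p9} and {p6}.
On input p, block {p1,p3,p4,p8,p9} splits into {p1,p3,p4,p8} and {p9}.
Refine {p1,p3,p4,p8} on symbol q: members go to different blocks, giving {p1,p4} and {p3,p8}.
Stable partition: {p5,p10} | {p1,p4} | {p6} | {p9} | {p3,p8} — 5 equivalence classes.

5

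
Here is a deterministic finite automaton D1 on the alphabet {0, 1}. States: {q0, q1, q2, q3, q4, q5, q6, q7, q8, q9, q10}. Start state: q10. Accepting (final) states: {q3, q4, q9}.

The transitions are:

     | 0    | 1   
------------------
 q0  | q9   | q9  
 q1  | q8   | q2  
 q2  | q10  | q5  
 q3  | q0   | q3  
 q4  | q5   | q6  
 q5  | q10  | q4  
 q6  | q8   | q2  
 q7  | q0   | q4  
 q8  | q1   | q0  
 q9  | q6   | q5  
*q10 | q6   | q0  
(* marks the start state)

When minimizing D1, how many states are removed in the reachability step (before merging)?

2

Starting at q10 and following transitions, the reachable set is {q0, q1, q2, q4, q5, q6, q8, q9, q10}. That leaves q3, q7 unreachable — 2 in total.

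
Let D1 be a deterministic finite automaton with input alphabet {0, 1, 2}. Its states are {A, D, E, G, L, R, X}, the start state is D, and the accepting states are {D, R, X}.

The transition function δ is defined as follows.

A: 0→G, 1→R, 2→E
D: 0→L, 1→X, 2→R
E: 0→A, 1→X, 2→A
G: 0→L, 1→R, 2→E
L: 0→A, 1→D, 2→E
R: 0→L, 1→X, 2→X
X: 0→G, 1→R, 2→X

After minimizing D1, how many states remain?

All states are reachable from the start state.
P0 = {D,R,X} | {A,E,G,L}.
No further refinement is possible. Final partition (2 blocks): {D,R,X} | {A,E,G,L}.

2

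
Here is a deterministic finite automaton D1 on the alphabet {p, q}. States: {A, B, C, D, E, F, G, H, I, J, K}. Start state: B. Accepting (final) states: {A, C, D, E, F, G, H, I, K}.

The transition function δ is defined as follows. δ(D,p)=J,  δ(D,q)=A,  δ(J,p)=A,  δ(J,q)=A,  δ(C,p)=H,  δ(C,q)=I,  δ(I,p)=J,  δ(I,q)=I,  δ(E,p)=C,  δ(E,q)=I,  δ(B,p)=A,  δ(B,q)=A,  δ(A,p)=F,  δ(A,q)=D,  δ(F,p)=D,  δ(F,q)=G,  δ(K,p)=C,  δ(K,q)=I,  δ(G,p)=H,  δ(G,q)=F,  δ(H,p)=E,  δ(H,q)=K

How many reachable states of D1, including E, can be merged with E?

2

Start with accepting vs non-accepting: {A,C,D,E,F,G,H,I,K} | {B,J}.
Split {A,C,D,E,F,G,H,I,K} by δ(·,p) → {A,C,E,F,G,H,K} and {D,I}.
On input p, block {A,C,E,F,G,H,K} splits into {A,C,E,G,H,K} and {F}.
Refine {A,C,E,G,H,K} on symbol p: members go to different blocks, giving {C,E,G,H,K} and {A}.
On input q, block {C,E,G,H,K} splits into {C,E,K} and {G} and {H}.
Refine {C,E,K} on symbol p: members go to different blocks, giving {E,K} and {C}.
Split {D,I} by δ(·,q) → {D} and {I}.
The partition is now stable with 9 blocks: {E,K} | {B,J} | {D} | {F} | {A} | {G} | {H} | {C} | {I}.
The equivalence class containing E is {E,K}, of size 2.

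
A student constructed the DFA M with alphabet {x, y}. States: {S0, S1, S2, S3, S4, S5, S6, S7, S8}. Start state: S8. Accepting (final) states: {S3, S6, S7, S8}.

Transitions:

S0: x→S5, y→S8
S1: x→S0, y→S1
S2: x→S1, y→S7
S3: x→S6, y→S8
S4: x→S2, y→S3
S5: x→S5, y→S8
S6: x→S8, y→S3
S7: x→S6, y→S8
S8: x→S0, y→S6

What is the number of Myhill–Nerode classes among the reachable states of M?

Reachable states from the start: {S0,S3,S5,S6,S8}. Unreachable: {S1,S2,S4,S7} — drop them.
P0 = {S3,S6,S8} | {S0,S5}.
On input x, block {S3,S6,S8} splits into {S3,S6} and {S8}.
On input x, block {S3,S6} splits into {S3} and {S6}.
No further refinement is possible. Final partition (4 blocks): {S3} | {S0,S5} | {S8} | {S6}.

4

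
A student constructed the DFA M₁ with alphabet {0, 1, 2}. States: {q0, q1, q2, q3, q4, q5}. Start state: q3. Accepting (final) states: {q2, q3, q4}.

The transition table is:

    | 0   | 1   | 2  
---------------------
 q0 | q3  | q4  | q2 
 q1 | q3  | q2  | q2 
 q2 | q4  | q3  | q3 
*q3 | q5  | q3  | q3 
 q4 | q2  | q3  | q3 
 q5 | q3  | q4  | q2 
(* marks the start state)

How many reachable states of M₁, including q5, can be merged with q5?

Reachable states from the start: {q2,q3,q4,q5}. Unreachable: {q0,q1} — drop them.
Initial partition by acceptance: {q2,q3,q4} | {q5}.
On input 0, block {q2,q3,q4} splits into {q2,q4} and {q3}.
No further refinement is possible. Final partition (3 blocks): {q2,q4} | {q5} | {q3}.
State q5 belongs to the block {q5}, which has 1 states.

1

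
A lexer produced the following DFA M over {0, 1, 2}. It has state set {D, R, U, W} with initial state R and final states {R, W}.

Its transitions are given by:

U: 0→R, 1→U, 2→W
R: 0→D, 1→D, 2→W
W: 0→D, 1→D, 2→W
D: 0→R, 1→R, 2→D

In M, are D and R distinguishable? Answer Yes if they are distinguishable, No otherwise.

Yes

First remove the unreachable states {U}; 3 states remain.
P0 = {R,W} | {D}.
No further refinement is possible. Final partition (2 blocks): {R,W} | {D}.
D and R end up in different blocks, so they are distinguishable. For instance, the string 'ε' is accepted from only R.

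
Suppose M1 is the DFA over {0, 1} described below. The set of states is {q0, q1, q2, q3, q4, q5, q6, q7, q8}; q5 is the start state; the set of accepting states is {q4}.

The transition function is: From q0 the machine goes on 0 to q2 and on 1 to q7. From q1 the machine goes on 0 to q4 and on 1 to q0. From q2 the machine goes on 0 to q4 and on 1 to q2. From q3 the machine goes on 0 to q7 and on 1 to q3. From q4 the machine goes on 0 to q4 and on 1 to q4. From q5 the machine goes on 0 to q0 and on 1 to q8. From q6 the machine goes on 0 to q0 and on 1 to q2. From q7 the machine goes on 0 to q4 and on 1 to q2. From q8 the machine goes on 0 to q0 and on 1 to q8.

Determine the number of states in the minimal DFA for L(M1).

Reachable states from the start: {q0,q2,q4,q5,q7,q8}. Unreachable: {q1,q3,q6} — drop them.
Initial partition by acceptance: {q4} | {q0,q2,q5,q7,q8}.
Refine {q0,q2,q5,q7,q8} on symbol 0: members go to different blocks, giving {q0,q5,q8} and {q2,q7}.
On input 0, block {q0,q5,q8} splits into {q5,q8} and {q0}.
Stable partition: {q4} | {q5,q8} | {q2,q7} | {q0} — 4 equivalence classes.

4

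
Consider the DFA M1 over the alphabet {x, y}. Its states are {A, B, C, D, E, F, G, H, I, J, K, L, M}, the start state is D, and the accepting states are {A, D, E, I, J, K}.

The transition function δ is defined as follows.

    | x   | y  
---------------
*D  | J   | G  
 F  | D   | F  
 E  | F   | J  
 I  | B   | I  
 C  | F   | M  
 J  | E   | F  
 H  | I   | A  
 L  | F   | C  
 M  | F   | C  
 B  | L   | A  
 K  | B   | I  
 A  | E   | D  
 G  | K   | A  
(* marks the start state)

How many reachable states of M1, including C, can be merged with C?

Reachable states from the start: {A,B,C,D,E,F,G,I,J,K,L,M}. Unreachable: {H} — drop them.
Initial partition by acceptance: {A,D,E,I,J,K} | {B,C,F,G,L,M}.
Refine {A,D,E,I,J,K} on symbol x: members go to different blocks, giving {A,D,J} and {E,I,K}.
Refine {A,D,J} on symbol x: members go to different blocks, giving {A,J} and {D}.
On input y, block {A,J} splits into {A} and {J}.
On input x, block {B,C,F,G,L,M} splits into {B,C,L,M} and {F} and {G}.
Split {B,C,L,M} by δ(·,x) → {C,L,M} and {B}.
Refine {E,I,K} on symbol x: members go to different blocks, giving {I,K} and {E}.
Stable partition: {A} | {C,L,M} | {I,K} | {D} | {J} | {F} | {G} | {B} | {E} — 9 equivalence classes.
The equivalence class containing C is {C,L,M}, of size 3.

3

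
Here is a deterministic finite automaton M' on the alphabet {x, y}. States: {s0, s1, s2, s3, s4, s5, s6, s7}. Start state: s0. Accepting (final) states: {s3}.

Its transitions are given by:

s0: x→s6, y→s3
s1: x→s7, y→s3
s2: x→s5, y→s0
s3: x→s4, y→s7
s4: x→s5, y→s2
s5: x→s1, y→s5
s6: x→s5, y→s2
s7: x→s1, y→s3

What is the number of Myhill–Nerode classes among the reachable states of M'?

6

Start with accepting vs non-accepting: {s3} | {s0,s1,s2,s4,s5,s6,s7}.
Split {s0,s1,s2,s4,s5,s6,s7} by δ(·,y) → {s2,s4,s5,s6} and {s0,s1,s7}.
Refine {s2,s4,s5,s6} on symbol x: members go to different blocks, giving {s2,s4,s6} and {s5}.
Refine {s2,s4,s6} on symbol y: members go to different blocks, giving {s4,s6} and {s2}.
Refine {s0,s1,s7} on symbol x: members go to different blocks, giving {s1,s7} and {s0}.
No further refinement is possible. Final partition (6 blocks): {s3} | {s4,s6} | {s1,s7} | {s5} | {s2} | {s0}.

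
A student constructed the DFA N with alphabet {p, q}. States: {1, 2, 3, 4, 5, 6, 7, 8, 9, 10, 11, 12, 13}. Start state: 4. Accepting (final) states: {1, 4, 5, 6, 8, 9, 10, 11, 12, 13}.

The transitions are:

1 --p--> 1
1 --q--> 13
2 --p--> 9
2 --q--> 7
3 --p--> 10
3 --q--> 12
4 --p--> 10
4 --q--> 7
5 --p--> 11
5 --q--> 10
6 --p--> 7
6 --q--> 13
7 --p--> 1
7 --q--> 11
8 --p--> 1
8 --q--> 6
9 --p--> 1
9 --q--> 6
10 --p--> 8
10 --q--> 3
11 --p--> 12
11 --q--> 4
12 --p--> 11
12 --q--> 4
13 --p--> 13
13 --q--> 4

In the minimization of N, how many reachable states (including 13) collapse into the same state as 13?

States {2,5,9} cannot be reached from the start state, so discard them.
Initial partition by acceptance: {1,4,6,8,10,11,12,13} | {3,7}.
On input p, block {1,4,6,8,10,11,12,13} splits into {1,4,8,10,11,12,13} and {6}.
Refine {1,4,8,10,11,12,13} on symbol q: members go to different blocks, giving {1,11,12,13} and {4,10} and {8}.
Split {1,11,12,13} by δ(·,q) → {11,12,13} and {1}.
Refine {3,7} on symbol p: members go to different blocks, giving {3} and {7}.
Split {4,10} by δ(·,p) → {4} and {10}.
Stable partition: {11,12,13} | {3} | {6} | {4} | {8} | {1} | {7} | {10} — 8 equivalence classes.
The equivalence class containing 13 is {11,12,13}, of size 3.

3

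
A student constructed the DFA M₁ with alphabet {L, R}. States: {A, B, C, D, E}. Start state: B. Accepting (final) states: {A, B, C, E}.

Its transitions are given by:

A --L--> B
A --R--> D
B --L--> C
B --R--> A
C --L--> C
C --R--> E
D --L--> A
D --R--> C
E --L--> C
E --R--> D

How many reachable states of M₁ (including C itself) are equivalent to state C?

2

Every state is reachable, so we keep all 5.
P0 = {A,B,C,E} | {D}.
Refine {A,B,C,E} on symbol R: members go to different blocks, giving {A,E} and {B,C}.
No further refinement is possible. Final partition (3 blocks): {A,E} | {D} | {B,C}.
The equivalence class containing C is {B,C}, of size 2.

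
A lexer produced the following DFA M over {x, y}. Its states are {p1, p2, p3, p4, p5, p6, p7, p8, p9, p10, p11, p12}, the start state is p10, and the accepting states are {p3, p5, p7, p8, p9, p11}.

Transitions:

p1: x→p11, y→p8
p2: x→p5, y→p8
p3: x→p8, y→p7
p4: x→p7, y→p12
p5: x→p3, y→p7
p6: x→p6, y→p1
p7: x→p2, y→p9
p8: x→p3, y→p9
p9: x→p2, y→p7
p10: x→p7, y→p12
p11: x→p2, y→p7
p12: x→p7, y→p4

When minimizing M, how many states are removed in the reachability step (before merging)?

No path from p10 leads to p1, p6, p11; the other 9 states are all reachable.

3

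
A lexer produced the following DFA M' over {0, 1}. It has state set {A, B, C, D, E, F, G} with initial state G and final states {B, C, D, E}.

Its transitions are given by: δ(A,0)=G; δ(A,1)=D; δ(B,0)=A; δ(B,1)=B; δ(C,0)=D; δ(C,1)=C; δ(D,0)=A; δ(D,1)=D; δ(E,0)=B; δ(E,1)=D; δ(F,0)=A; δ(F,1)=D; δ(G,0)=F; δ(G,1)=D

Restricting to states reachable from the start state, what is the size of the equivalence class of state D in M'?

1

First remove the unreachable states {B,C,E}; 4 states remain.
P0 = {D} | {A,F,G}.
No further refinement is possible. Final partition (2 blocks): {D} | {A,F,G}.
The equivalence class containing D is {D}, of size 1.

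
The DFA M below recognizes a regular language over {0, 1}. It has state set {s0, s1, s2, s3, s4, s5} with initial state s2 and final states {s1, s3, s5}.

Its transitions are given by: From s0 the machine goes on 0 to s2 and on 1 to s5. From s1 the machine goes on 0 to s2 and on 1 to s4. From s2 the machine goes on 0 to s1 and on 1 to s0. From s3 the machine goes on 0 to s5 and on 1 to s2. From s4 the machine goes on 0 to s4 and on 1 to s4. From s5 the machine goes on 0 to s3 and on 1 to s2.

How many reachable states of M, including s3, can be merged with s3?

2

Every state is reachable, so we keep all 6.
Initial partition by acceptance: {s1,s3,s5} | {s0,s2,s4}.
On input 0, block {s1,s3,s5} splits into {s3,s5} and {s1}.
Refine {s0,s2,s4} on symbol 0: members go to different blocks, giving {s0,s4} and {s2}.
Refine {s0,s4} on symbol 0: members go to different blocks, giving {s0} and {s4}.
The partition is now stable with 5 blocks: {s3,s5} | {s0} | {s1} | {s2} | {s4}.
State s3 belongs to the block {s3,s5}, which has 2 states.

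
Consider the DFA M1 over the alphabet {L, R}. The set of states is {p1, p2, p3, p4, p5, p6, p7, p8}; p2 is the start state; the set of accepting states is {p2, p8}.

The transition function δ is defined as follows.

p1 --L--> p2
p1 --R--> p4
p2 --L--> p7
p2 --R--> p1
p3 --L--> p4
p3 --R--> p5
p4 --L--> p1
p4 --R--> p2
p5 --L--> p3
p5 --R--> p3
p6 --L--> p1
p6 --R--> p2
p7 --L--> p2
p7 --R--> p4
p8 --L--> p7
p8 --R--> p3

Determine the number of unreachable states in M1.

4

No path from p2 leads to p3, p5, p6, p8; the other 4 states are all reachable.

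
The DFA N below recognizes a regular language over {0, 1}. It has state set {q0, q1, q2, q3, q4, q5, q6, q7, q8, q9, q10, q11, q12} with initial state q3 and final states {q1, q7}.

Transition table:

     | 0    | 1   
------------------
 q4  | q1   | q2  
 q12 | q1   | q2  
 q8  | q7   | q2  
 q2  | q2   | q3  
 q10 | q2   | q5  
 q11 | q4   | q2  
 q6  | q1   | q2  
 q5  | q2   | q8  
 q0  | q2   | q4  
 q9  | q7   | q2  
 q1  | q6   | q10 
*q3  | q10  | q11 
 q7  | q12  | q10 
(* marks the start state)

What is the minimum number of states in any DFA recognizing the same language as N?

Reachable states from the start: {q1,q2,q3,q4,q5,q6,q7,q8,q10,q11,q12}. Unreachable: {q0,q9} — drop them.
P0 = {q1,q7} | {q2,q3,q4,q5,q6,q8,q10,q11,q12}.
Refine {q2,q3,q4,q5,q6,q8,q10,q11,q12} on symbol 0: members go to different blocks, giving {q2,q3,q5,q10,q11} and {q4,q6,q8,q12}.
Split {q2,q3,q5,q10,q11} by δ(·,0) → {q2,q3,q5,q10} and {q11}.
On input 1, block {q2,q3,q5,q10} splits into {q2,q10} and {q3} and {q5}.
On input 1, block {q2,q10} splits into {q2} and {q10}.
No further refinement is possible. Final partition (7 blocks): {q1,q7} | {q2} | {q4,q6,q8,q12} | {q11} | {q3} | {q5} | {q10}.

7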